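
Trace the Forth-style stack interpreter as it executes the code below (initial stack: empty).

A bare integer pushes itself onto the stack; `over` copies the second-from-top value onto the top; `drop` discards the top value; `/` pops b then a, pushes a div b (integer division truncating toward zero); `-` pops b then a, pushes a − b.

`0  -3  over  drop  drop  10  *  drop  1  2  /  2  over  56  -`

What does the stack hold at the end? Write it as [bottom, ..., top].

0    -> [0]
-3   -> [0, -3]
over -> [0, -3, 0]
drop -> [0, -3]
drop -> [0]
10   -> [0, 10]
*    -> [0]
drop -> []
1    -> [1]
2    -> [1, 2]
/    -> [0]
2    -> [0, 2]
over -> [0, 2, 0]
56   -> [0, 2, 0, 56]
-    -> [0, 2, -56]

[0, 2, -56]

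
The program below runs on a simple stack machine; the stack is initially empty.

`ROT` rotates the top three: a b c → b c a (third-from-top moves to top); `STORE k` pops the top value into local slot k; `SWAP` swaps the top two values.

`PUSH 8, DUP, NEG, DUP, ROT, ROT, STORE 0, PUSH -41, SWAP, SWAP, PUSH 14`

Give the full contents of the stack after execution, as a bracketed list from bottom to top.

PUSH 8   : [8]
DUP      : [8, 8]
NEG      : [8, -8]
DUP      : [8, -8, -8]
ROT      : [-8, -8, 8]
ROT      : [-8, 8, -8]
STORE 0  : [-8, 8]
PUSH -41 : [-8, 8, -41]
SWAP     : [-8, -41, 8]
SWAP     : [-8, 8, -41]
PUSH 14  : [-8, 8, -41, 14]

[-8, 8, -41, 14]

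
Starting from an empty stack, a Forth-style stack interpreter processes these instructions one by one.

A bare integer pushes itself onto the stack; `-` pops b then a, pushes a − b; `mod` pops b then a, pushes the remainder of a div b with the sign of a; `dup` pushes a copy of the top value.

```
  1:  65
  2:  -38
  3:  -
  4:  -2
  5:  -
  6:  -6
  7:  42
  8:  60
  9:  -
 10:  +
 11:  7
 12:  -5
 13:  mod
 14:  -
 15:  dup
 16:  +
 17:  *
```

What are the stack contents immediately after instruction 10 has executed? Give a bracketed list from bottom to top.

65  : 65
-38 : 65 -38
-   : 103
-2  : 103 -2
-   : 105
-6  : 105 -6
42  : 105 -6 42
60  : 105 -6 42 60
-   : 105 -6 -18
+   : 105 -24

[105, -24]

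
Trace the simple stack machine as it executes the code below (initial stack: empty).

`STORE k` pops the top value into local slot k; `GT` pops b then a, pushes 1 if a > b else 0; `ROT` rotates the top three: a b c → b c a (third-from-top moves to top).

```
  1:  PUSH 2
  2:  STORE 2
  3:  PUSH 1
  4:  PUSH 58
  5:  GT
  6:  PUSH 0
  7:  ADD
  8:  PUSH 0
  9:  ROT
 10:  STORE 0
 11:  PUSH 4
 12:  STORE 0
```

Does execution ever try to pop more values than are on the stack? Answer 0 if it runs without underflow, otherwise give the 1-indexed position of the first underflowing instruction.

9

PUSH 2  -> 2
STORE 2 -> (empty)
PUSH 1  -> 1
PUSH 58 -> 1 58
GT      -> 0
PUSH 0  -> 0 0
ADD     -> 0
PUSH 0  -> 0 0
ROT  — needs 3 operands, stack has 2 → underflow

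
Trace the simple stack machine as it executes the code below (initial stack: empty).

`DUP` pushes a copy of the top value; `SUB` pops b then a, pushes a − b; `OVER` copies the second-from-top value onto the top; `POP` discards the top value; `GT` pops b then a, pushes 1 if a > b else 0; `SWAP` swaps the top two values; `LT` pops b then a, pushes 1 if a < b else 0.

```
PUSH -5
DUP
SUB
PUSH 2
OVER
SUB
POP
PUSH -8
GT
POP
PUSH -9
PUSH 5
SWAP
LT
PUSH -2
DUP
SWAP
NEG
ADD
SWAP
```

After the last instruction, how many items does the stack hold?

2

PUSH -5 → [-5]
DUP     → [-5, -5]
SUB     → [0]
PUSH 2  → [0, 2]
OVER    → [0, 2, 0]
SUB     → [0, 2]
POP     → [0]
PUSH -8 → [0, -8]
GT      → [1]
POP     → []
PUSH -9 → [-9]
PUSH 5  → [-9, 5]
SWAP    → [5, -9]
LT      → [0]
PUSH -2 → [0, -2]
DUP     → [0, -2, -2]
SWAP    → [0, -2, -2]
NEG     → [0, -2, 2]
ADD     → [0, 0]
SWAP    → [0, 0]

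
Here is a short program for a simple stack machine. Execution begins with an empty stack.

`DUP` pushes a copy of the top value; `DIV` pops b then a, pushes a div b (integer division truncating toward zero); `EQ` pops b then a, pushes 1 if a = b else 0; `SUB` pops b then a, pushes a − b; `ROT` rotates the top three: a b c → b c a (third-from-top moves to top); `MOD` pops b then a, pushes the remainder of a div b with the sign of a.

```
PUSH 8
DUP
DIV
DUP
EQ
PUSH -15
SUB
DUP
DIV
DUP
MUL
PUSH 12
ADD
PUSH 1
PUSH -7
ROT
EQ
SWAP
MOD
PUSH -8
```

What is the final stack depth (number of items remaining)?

2

PUSH 8   : 8
DUP      : 8 8
DIV      : 1
DUP      : 1 1
EQ       : 1
PUSH -15 : 1 -15
SUB      : 16
DUP      : 16 16
DIV      : 1
DUP      : 1 1
MUL      : 1
PUSH 12  : 1 12
ADD      : 13
PUSH 1   : 13 1
PUSH -7  : 13 1 -7
ROT      : 1 -7 13
EQ       : 1 0
SWAP     : 0 1
MOD      : 0
PUSH -8  : 0 -8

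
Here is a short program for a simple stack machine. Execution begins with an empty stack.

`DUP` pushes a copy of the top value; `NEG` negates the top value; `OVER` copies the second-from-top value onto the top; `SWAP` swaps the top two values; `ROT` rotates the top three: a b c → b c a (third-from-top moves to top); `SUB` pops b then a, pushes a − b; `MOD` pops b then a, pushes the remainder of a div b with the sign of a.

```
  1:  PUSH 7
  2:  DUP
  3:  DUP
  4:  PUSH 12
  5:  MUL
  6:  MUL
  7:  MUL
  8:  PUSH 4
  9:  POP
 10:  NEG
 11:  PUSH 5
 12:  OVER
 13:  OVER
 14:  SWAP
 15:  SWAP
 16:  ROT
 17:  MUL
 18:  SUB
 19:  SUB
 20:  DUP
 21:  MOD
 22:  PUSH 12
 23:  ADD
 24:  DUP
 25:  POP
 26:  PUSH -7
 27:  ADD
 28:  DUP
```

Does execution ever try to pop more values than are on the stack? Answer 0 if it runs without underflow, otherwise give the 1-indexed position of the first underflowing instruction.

PUSH 7  -> [7]
DUP     -> [7, 7]
DUP     -> [7, 7, 7]
PUSH 12 -> [7, 7, 7, 12]
MUL     -> [7, 7, 84]
MUL     -> [7, 588]
MUL     -> [4116]
PUSH 4  -> [4116, 4]
POP     -> [4116]
NEG     -> [-4116]
PUSH 5  -> [-4116, 5]
OVER    -> [-4116, 5, -4116]
OVER    -> [-4116, 5, -4116, 5]
SWAP    -> [-4116, 5, 5, -4116]
SWAP    -> [-4116, 5, -4116, 5]
ROT     -> [-4116, -4116, 5, 5]
MUL     -> [-4116, -4116, 25]
SUB     -> [-4116, -4141]
SUB     -> [25]
DUP     -> [25, 25]
MOD     -> [0]
PUSH 12 -> [0, 12]
ADD     -> [12]
DUP     -> [12, 12]
POP     -> [12]
PUSH -7 -> [12, -7]
ADD     -> [5]
DUP     -> [5, 5]

0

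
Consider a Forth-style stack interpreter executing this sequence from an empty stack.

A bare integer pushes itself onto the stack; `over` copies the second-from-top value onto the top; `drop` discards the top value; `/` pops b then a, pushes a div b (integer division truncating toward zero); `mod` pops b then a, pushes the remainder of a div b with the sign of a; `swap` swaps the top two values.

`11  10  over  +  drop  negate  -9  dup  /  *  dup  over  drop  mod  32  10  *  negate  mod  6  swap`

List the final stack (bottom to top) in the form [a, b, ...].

11     → [11]
10     → [11, 10]
over   → [11, 10, 11]
+      → [11, 21]
drop   → [11]
negate → [-11]
-9     → [-11, -9]
dup    → [-11, -9, -9]
/      → [-11, 1]
*      → [-11]
dup    → [-11, -11]
over   → [-11, -11, -11]
drop   → [-11, -11]
mod    → [0]
32     → [0, 32]
10     → [0, 32, 10]
*      → [0, 320]
negate → [0, -320]
mod    → [0]
6      → [0, 6]
swap   → [6, 0]

[6, 0]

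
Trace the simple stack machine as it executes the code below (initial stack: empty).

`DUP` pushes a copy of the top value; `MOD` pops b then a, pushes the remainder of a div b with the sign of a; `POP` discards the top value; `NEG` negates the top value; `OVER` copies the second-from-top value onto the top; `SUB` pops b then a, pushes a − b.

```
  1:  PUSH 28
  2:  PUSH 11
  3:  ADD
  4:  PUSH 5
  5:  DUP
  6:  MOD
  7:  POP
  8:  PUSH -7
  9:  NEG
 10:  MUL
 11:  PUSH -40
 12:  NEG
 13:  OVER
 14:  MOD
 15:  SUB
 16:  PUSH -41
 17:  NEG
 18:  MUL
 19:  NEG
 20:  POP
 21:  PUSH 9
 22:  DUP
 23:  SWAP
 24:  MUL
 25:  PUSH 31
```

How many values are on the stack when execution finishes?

2

PUSH 28   [28]
PUSH 11   [28, 11]
ADD       [39]
PUSH 5    [39, 5]
DUP       [39, 5, 5]
MOD       [39, 0]
POP       [39]
PUSH -7   [39, -7]
NEG       [39, 7]
MUL       [273]
PUSH -40  [273, -40]
NEG       [273, 40]
OVER      [273, 40, 273]
MOD       [273, 40]
SUB       [233]
PUSH -41  [233, -41]
NEG       [233, 41]
MUL       [9553]
NEG       [-9553]
POP       []
PUSH 9    [9]
DUP       [9, 9]
SWAP      [9, 9]
MUL       [81]
PUSH 31   [81, 31]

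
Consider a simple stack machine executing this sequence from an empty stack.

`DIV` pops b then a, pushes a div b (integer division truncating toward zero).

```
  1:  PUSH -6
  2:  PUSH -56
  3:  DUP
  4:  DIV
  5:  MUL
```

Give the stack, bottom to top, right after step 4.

[-6, 1]

PUSH -6  : [-6]
PUSH -56 : [-6, -56]
DUP      : [-6, -56, -56]
DIV      : [-6, 1]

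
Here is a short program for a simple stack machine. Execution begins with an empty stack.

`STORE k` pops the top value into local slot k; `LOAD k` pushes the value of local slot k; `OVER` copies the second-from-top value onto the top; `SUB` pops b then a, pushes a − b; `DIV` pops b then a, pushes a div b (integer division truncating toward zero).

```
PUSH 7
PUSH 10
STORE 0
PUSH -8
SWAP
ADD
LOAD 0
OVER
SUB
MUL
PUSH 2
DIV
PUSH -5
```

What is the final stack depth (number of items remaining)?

2

PUSH 7   [7]
PUSH 10  [7, 10]
STORE 0  [7]
PUSH -8  [7, -8]
SWAP     [-8, 7]
ADD      [-1]
LOAD 0   [-1, 10]
OVER     [-1, 10, -1]
SUB      [-1, 11]
MUL      [-11]
PUSH 2   [-11, 2]
DIV      [-5]
PUSH -5  [-5, -5]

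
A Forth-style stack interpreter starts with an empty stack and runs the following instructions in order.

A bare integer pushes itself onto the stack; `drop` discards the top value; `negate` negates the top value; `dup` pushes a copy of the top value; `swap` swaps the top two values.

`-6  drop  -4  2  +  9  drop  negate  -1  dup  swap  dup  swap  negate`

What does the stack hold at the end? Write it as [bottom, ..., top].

-6     → -6
drop   → (empty)
-4     → -4
2      → -4 2
+      → -2
9      → -2 9
drop   → -2
negate → 2
-1     → 2 -1
dup    → 2 -1 -1
swap   → 2 -1 -1
dup    → 2 -1 -1 -1
swap   → 2 -1 -1 -1
negate → 2 -1 -1 1

[2, -1, -1, 1]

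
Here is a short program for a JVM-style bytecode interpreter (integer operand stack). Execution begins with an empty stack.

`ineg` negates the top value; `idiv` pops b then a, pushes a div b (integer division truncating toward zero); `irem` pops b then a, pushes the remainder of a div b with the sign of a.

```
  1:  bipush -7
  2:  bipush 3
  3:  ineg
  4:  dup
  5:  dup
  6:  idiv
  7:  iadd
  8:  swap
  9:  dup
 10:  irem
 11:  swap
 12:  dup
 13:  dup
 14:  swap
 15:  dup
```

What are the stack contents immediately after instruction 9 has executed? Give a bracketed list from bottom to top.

bipush -7 → -7
bipush 3  → -7 3
ineg      → -7 -3
dup       → -7 -3 -3
dup       → -7 -3 -3 -3
idiv      → -7 -3 1
iadd      → -7 -2
swap      → -2 -7
dup       → -2 -7 -7

[-2, -7, -7]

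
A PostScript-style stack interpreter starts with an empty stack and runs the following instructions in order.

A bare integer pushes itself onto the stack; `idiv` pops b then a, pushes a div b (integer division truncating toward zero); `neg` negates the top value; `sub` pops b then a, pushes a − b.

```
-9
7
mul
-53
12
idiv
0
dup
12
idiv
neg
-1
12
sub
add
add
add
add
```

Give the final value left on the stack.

-9   → -9
7    → -9 7
mul  → -63
-53  → -63 -53
12   → -63 -53 12
idiv → -63 -4
0    → -63 -4 0
dup  → -63 -4 0 0
12   → -63 -4 0 0 12
idiv → -63 -4 0 0
neg  → -63 -4 0 0
-1   → -63 -4 0 0 -1
12   → -63 -4 0 0 -1 12
sub  → -63 -4 0 0 -13
add  → -63 -4 0 -13
add  → -63 -4 -13
add  → -63 -17
add  → -80

-80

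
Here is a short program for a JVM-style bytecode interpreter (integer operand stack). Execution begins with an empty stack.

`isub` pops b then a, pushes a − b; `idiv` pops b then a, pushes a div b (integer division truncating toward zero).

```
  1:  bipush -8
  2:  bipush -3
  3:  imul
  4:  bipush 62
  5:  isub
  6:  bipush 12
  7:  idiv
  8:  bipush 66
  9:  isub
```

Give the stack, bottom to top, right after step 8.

bipush -8 -> -8
bipush -3 -> -8 -3
imul      -> 24
bipush 62 -> 24 62
isub      -> -38
bipush 12 -> -38 12
idiv      -> -3
bipush 66 -> -3 66

[-3, 66]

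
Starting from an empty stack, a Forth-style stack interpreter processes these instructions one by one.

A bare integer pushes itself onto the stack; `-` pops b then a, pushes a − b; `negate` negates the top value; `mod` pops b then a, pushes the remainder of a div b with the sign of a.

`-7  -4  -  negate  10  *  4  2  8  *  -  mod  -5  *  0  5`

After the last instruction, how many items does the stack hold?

-7     : -7
-4     : -7 -4
-      : -3
negate : 3
10     : 3 10
*      : 30
4      : 30 4
2      : 30 4 2
8      : 30 4 2 8
*      : 30 4 16
-      : 30 -12
mod    : 6
-5     : 6 -5
*      : -30
0      : -30 0
5      : -30 0 5

3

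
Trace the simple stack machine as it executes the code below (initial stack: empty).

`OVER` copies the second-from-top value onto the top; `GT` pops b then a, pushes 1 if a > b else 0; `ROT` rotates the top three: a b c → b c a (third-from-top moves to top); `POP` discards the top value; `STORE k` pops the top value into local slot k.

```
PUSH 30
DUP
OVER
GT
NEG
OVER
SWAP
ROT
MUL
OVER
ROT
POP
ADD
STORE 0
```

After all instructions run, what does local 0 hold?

30

PUSH 30 -> [30]
DUP     -> [30, 30]
OVER    -> [30, 30, 30]
GT      -> [30, 0]
NEG     -> [30, 0]
OVER    -> [30, 0, 30]
SWAP    -> [30, 30, 0]
ROT     -> [30, 0, 30]
MUL     -> [30, 0]
OVER    -> [30, 0, 30]
ROT     -> [0, 30, 30]
POP     -> [0, 30]
ADD     -> [30]
STORE 0 -> []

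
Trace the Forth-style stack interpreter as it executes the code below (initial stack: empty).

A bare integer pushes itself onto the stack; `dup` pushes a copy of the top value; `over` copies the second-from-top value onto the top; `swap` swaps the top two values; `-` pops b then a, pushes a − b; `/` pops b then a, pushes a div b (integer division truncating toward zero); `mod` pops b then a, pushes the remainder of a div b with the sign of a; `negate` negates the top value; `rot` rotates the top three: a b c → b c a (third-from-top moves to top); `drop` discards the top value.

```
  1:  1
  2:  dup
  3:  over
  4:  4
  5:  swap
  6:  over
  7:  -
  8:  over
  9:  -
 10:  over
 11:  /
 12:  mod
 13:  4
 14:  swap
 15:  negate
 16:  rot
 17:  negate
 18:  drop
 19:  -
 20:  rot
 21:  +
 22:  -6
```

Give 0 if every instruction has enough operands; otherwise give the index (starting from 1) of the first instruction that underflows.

1       1
dup     1 1
over    1 1 1
4       1 1 1 4
swap    1 1 4 1
over    1 1 4 1 4
-       1 1 4 -3
over    1 1 4 -3 4
-       1 1 4 -7
over    1 1 4 -7 4
/       1 1 4 -1
mod     1 1 0
4       1 1 0 4
swap    1 1 4 0
negate  1 1 4 0
rot     1 4 0 1
negate  1 4 0 -1
drop    1 4 0
-       1 4
rot  — needs 3 operands, stack has 2 → underflow

20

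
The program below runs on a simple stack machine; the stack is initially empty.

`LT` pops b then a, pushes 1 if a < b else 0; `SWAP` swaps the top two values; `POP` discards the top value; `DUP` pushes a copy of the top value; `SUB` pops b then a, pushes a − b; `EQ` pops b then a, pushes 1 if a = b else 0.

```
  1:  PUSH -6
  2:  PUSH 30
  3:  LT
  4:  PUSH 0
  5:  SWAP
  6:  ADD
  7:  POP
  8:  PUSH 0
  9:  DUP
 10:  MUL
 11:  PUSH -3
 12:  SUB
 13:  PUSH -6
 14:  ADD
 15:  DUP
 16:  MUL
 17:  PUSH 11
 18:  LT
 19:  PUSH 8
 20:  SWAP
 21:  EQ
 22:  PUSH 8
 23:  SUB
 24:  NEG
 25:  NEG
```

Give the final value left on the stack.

PUSH -6  [-6]
PUSH 30  [-6, 30]
LT       [1]
PUSH 0   [1, 0]
SWAP     [0, 1]
ADD      [1]
POP      []
PUSH 0   [0]
DUP      [0, 0]
MUL      [0]
PUSH -3  [0, -3]
SUB      [3]
PUSH -6  [3, -6]
ADD      [-3]
DUP      [-3, -3]
MUL      [9]
PUSH 11  [9, 11]
LT       [1]
PUSH 8   [1, 8]
SWAP     [8, 1]
EQ       [0]
PUSH 8   [0, 8]
SUB      [-8]
NEG      [8]
NEG      [-8]

-8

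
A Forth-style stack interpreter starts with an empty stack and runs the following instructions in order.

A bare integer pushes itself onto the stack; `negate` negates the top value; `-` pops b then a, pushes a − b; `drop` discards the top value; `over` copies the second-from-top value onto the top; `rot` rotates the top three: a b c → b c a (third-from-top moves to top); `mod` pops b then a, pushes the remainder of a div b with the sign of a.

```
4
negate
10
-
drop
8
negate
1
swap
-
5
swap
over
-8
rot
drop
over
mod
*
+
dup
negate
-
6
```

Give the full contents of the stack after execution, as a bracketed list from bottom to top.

4      -> [4]
negate -> [-4]
10     -> [-4, 10]
-      -> [-14]
drop   -> []
8      -> [8]
negate -> [-8]
1      -> [-8, 1]
swap   -> [1, -8]
-      -> [9]
5      -> [9, 5]
swap   -> [5, 9]
over   -> [5, 9, 5]
-8     -> [5, 9, 5, -8]
rot    -> [5, 5, -8, 9]
drop   -> [5, 5, -8]
over   -> [5, 5, -8, 5]
mod    -> [5, 5, -3]
*      -> [5, -15]
+      -> [-10]
dup    -> [-10, -10]
negate -> [-10, 10]
-      -> [-20]
6      -> [-20, 6]

[-20, 6]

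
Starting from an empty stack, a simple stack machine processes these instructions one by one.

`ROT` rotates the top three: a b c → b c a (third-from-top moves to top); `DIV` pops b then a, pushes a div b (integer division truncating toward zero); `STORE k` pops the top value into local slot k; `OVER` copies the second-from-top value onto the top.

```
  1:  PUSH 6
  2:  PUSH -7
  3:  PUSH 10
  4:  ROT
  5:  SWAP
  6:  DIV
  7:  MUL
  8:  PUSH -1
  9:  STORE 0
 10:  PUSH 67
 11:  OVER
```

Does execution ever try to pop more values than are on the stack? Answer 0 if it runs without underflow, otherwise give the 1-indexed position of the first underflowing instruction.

0

PUSH 6  : 6
PUSH -7 : 6 -7
PUSH 10 : 6 -7 10
ROT     : -7 10 6
SWAP    : -7 6 10
DIV     : -7 0
MUL     : 0
PUSH -1 : 0 -1
STORE 0 : 0
PUSH 67 : 0 67
OVER    : 0 67 0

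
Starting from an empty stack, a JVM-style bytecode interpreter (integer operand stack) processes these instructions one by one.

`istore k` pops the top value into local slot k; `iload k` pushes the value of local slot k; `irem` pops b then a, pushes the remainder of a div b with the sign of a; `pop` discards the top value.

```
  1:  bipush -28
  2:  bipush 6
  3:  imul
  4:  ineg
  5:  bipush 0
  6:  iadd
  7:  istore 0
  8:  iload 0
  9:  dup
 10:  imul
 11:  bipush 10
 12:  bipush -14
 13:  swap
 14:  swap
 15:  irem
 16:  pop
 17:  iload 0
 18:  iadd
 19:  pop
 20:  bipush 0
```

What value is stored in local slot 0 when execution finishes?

bipush -28 → -28
bipush 6   → -28 6
imul       → -168
ineg       → 168
bipush 0   → 168 0
iadd       → 168
istore 0   → (empty)
iload 0    → 168
dup        → 168 168
imul       → 28224
bipush 10  → 28224 10
bipush -14 → 28224 10 -14
swap       → 28224 -14 10
swap       → 28224 10 -14
irem       → 28224 10
pop        → 28224
iload 0    → 28224 168
iadd       → 28392
pop        → (empty)
bipush 0   → 0

168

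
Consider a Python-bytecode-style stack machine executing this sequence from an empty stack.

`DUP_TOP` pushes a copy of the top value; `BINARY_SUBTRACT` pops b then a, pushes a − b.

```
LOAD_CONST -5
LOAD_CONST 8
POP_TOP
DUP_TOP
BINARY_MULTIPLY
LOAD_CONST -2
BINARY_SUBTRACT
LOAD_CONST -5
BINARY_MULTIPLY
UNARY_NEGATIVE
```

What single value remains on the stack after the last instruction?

135

LOAD_CONST -5   → -5
LOAD_CONST 8    → -5 8
POP_TOP         → -5
DUP_TOP         → -5 -5
BINARY_MULTIPLY → 25
LOAD_CONST -2   → 25 -2
BINARY_SUBTRACT → 27
LOAD_CONST -5   → 27 -5
BINARY_MULTIPLY → -135
UNARY_NEGATIVE  → 135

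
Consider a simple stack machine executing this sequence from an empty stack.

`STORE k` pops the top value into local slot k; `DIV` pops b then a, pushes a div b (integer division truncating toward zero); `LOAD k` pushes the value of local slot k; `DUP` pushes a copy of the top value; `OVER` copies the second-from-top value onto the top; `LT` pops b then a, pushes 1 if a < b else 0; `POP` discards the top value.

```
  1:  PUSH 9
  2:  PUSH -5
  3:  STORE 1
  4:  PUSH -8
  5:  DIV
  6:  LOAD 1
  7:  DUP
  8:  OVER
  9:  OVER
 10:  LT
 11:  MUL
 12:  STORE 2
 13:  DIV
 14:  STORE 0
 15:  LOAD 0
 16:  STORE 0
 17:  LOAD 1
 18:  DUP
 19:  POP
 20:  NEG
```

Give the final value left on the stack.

PUSH 9   9
PUSH -5  9 -5
STORE 1  9
PUSH -8  9 -8
DIV      -1
LOAD 1   -1 -5
DUP      -1 -5 -5
OVER     -1 -5 -5 -5
OVER     -1 -5 -5 -5 -5
LT       -1 -5 -5 0
MUL      -1 -5 0
STORE 2  -1 -5
DIV      0
STORE 0  (empty)
LOAD 0   0
STORE 0  (empty)
LOAD 1   -5
DUP      -5 -5
POP      -5
NEG      5

5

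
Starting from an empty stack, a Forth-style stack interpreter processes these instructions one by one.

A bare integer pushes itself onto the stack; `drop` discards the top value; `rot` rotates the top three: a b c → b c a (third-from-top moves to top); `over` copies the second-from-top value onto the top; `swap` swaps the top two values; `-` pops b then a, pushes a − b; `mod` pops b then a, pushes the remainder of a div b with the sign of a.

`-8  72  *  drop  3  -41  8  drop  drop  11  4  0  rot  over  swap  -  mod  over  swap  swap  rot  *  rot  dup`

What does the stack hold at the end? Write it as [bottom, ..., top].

-8    [-8]
72    [-8, 72]
*     [-576]
drop  []
3     [3]
-41   [3, -41]
8     [3, -41, 8]
drop  [3, -41]
drop  [3]
11    [3, 11]
4     [3, 11, 4]
0     [3, 11, 4, 0]
rot   [3, 4, 0, 11]
over  [3, 4, 0, 11, 0]
swap  [3, 4, 0, 0, 11]
-     [3, 4, 0, -11]
mod   [3, 4, 0]
over  [3, 4, 0, 4]
swap  [3, 4, 4, 0]
swap  [3, 4, 0, 4]
rot   [3, 0, 4, 4]
*     [3, 0, 16]
rot   [0, 16, 3]
dup   [0, 16, 3, 3]

[0, 16, 3, 3]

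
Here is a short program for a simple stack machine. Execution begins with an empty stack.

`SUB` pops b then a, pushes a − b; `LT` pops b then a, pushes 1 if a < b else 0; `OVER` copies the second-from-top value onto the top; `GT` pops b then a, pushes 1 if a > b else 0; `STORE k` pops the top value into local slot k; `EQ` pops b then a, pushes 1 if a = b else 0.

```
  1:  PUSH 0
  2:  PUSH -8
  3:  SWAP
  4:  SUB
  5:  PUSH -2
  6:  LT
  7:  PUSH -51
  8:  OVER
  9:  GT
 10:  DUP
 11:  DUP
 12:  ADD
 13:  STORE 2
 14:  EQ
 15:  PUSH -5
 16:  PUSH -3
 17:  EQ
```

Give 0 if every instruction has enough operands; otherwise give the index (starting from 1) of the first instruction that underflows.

PUSH 0   : 0
PUSH -8  : 0 -8
SWAP     : -8 0
SUB      : -8
PUSH -2  : -8 -2
LT       : 1
PUSH -51 : 1 -51
OVER     : 1 -51 1
GT       : 1 0
DUP      : 1 0 0
DUP      : 1 0 0 0
ADD      : 1 0 0
STORE 2  : 1 0
EQ       : 0
PUSH -5  : 0 -5
PUSH -3  : 0 -5 -3
EQ       : 0 0

0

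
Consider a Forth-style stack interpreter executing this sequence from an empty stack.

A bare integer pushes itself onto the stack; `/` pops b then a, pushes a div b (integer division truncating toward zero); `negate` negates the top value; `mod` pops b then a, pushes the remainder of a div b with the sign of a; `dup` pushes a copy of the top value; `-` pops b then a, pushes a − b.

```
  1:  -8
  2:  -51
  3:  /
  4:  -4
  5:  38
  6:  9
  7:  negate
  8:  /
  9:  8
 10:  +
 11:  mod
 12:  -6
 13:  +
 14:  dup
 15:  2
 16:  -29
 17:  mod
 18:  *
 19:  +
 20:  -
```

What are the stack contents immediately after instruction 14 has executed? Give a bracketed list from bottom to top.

[0, -6, -6]

-8     → -8
-51    → -8 -51
/      → 0
-4     → 0 -4
38     → 0 -4 38
9      → 0 -4 38 9
negate → 0 -4 38 -9
/      → 0 -4 -4
8      → 0 -4 -4 8
+      → 0 -4 4
mod    → 0 0
-6     → 0 0 -6
+      → 0 -6
dup    → 0 -6 -6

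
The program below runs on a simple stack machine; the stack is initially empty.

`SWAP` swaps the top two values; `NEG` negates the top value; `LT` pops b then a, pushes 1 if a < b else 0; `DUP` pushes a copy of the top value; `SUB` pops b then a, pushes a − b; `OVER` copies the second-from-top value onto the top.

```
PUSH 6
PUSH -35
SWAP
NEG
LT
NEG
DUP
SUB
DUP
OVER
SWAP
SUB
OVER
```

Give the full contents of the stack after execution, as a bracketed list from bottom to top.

[0, 0, 0]

PUSH 6    6
PUSH -35  6 -35
SWAP      -35 6
NEG       -35 -6
LT        1
NEG       -1
DUP       -1 -1
SUB       0
DUP       0 0
OVER      0 0 0
SWAP      0 0 0
SUB       0 0
OVER      0 0 0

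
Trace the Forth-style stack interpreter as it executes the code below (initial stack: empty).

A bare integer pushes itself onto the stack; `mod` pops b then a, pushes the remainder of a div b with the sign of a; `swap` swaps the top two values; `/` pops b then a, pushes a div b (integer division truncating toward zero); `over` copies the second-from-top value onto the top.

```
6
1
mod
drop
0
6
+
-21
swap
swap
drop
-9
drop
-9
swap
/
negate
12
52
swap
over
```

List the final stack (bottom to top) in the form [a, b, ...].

6      -> [6]
1      -> [6, 1]
mod    -> [0]
drop   -> []
0      -> [0]
6      -> [0, 6]
+      -> [6]
-21    -> [6, -21]
swap   -> [-21, 6]
swap   -> [6, -21]
drop   -> [6]
-9     -> [6, -9]
drop   -> [6]
-9     -> [6, -9]
swap   -> [-9, 6]
/      -> [-1]
negate -> [1]
12     -> [1, 12]
52     -> [1, 12, 52]
swap   -> [1, 52, 12]
over   -> [1, 52, 12, 52]

[1, 52, 12, 52]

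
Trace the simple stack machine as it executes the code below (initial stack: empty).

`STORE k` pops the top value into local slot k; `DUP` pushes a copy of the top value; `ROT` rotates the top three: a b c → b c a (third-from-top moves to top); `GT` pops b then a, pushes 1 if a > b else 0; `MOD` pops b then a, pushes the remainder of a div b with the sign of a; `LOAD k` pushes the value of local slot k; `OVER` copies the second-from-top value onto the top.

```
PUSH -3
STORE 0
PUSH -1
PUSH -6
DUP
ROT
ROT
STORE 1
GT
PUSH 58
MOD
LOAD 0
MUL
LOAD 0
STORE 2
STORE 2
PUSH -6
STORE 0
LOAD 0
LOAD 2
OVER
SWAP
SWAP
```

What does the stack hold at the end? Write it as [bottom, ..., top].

PUSH -3 -> -3
STORE 0 -> (empty)
PUSH -1 -> -1
PUSH -6 -> -1 -6
DUP     -> -1 -6 -6
ROT     -> -6 -6 -1
ROT     -> -6 -1 -6
STORE 1 -> -6 -1
GT      -> 0
PUSH 58 -> 0 58
MOD     -> 0
LOAD 0  -> 0 -3
MUL     -> 0
LOAD 0  -> 0 -3
STORE 2 -> 0
STORE 2 -> (empty)
PUSH -6 -> -6
STORE 0 -> (empty)
LOAD 0  -> -6
LOAD 2  -> -6 0
OVER    -> -6 0 -6
SWAP    -> -6 -6 0
SWAP    -> -6 0 -6

[-6, 0, -6]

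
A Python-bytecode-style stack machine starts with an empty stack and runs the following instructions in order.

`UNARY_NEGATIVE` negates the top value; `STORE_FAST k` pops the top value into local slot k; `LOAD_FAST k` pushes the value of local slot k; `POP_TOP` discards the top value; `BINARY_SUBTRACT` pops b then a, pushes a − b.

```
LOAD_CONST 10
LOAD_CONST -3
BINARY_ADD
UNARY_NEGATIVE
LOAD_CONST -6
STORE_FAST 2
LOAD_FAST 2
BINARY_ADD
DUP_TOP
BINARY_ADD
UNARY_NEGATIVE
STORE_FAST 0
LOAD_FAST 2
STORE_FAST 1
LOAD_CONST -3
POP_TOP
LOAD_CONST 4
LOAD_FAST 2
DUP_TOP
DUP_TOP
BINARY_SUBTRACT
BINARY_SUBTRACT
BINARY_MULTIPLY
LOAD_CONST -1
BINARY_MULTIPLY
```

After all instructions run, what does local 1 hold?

-6

LOAD_CONST 10   : 10
LOAD_CONST -3   : 10 -3
BINARY_ADD      : 7
UNARY_NEGATIVE  : -7
LOAD_CONST -6   : -7 -6
STORE_FAST 2    : -7
LOAD_FAST 2     : -7 -6
BINARY_ADD      : -13
DUP_TOP         : -13 -13
BINARY_ADD      : -26
UNARY_NEGATIVE  : 26
STORE_FAST 0    : (empty)
LOAD_FAST 2     : -6
STORE_FAST 1    : (empty)
LOAD_CONST -3   : -3
POP_TOP         : (empty)
LOAD_CONST 4    : 4
LOAD_FAST 2     : 4 -6
DUP_TOP         : 4 -6 -6
DUP_TOP         : 4 -6 -6 -6
BINARY_SUBTRACT : 4 -6 0
BINARY_SUBTRACT : 4 -6
BINARY_MULTIPLY : -24
LOAD_CONST -1   : -24 -1
BINARY_MULTIPLY : 24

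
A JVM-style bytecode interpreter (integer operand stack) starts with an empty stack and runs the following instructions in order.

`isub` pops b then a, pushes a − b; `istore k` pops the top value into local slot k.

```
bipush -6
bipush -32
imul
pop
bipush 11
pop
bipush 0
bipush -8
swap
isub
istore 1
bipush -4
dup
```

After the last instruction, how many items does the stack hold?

bipush -6   [-6]
bipush -32  [-6, -32]
imul        [192]
pop         []
bipush 11   [11]
pop         []
bipush 0    [0]
bipush -8   [0, -8]
swap        [-8, 0]
isub        [-8]
istore 1    []
bipush -4   [-4]
dup         [-4, -4]

2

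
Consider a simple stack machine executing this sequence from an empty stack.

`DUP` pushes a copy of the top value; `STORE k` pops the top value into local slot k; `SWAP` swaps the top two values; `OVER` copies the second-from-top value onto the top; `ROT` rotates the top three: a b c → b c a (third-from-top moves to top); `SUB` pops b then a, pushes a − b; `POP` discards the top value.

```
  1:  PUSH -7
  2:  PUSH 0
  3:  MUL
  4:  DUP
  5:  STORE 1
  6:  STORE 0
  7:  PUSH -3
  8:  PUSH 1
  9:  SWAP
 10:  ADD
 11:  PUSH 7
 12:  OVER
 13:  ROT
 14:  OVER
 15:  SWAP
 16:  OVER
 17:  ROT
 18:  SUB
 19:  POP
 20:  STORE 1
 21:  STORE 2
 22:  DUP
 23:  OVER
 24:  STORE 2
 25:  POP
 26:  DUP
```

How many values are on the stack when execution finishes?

2

PUSH -7 : [-7]
PUSH 0  : [-7, 0]
MUL     : [0]
DUP     : [0, 0]
STORE 1 : [0]
STORE 0 : []
PUSH -3 : [-3]
PUSH 1  : [-3, 1]
SWAP    : [1, -3]
ADD     : [-2]
PUSH 7  : [-2, 7]
OVER    : [-2, 7, -2]
ROT     : [7, -2, -2]
OVER    : [7, -2, -2, -2]
SWAP    : [7, -2, -2, -2]
OVER    : [7, -2, -2, -2, -2]
ROT     : [7, -2, -2, -2, -2]
SUB     : [7, -2, -2, 0]
POP     : [7, -2, -2]
STORE 1 : [7, -2]
STORE 2 : [7]
DUP     : [7, 7]
OVER    : [7, 7, 7]
STORE 2 : [7, 7]
POP     : [7]
DUP     : [7, 7]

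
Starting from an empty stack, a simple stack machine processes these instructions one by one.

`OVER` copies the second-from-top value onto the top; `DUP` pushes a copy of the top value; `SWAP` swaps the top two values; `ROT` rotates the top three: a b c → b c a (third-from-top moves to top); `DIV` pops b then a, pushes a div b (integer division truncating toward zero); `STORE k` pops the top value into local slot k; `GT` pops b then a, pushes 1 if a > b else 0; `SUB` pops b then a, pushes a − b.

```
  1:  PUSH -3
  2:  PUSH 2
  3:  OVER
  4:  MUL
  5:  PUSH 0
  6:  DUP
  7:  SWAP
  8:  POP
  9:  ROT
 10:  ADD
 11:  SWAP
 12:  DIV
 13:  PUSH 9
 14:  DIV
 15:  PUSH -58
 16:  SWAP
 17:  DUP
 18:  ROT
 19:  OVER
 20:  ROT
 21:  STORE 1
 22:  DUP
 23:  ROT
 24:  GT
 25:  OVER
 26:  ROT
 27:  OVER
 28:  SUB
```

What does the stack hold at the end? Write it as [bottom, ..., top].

[0, 1, 0, 0]

PUSH -3  -> -3
PUSH 2   -> -3 2
OVER     -> -3 2 -3
MUL      -> -3 -6
PUSH 0   -> -3 -6 0
DUP      -> -3 -6 0 0
SWAP     -> -3 -6 0 0
POP      -> -3 -6 0
ROT      -> -6 0 -3
ADD      -> -6 -3
SWAP     -> -3 -6
DIV      -> 0
PUSH 9   -> 0 9
DIV      -> 0
PUSH -58 -> 0 -58
SWAP     -> -58 0
DUP      -> -58 0 0
ROT      -> 0 0 -58
OVER     -> 0 0 -58 0
ROT      -> 0 -58 0 0
STORE 1  -> 0 -58 0
DUP      -> 0 -58 0 0
ROT      -> 0 0 0 -58
GT       -> 0 0 1
OVER     -> 0 0 1 0
ROT      -> 0 1 0 0
OVER     -> 0 1 0 0 0
SUB      -> 0 1 0 0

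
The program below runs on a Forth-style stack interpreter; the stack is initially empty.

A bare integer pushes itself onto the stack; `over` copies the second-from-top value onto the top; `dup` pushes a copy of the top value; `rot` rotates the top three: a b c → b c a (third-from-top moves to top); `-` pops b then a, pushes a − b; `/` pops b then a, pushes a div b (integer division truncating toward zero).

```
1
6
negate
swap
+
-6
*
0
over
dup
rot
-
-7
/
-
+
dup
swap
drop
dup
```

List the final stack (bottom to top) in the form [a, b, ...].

[64, 64]

1      -> 1
6      -> 1 6
negate -> 1 -6
swap   -> -6 1
+      -> -5
-6     -> -5 -6
*      -> 30
0      -> 30 0
over   -> 30 0 30
dup    -> 30 0 30 30
rot    -> 30 30 30 0
-      -> 30 30 30
-7     -> 30 30 30 -7
/      -> 30 30 -4
-      -> 30 34
+      -> 64
dup    -> 64 64
swap   -> 64 64
drop   -> 64
dup    -> 64 64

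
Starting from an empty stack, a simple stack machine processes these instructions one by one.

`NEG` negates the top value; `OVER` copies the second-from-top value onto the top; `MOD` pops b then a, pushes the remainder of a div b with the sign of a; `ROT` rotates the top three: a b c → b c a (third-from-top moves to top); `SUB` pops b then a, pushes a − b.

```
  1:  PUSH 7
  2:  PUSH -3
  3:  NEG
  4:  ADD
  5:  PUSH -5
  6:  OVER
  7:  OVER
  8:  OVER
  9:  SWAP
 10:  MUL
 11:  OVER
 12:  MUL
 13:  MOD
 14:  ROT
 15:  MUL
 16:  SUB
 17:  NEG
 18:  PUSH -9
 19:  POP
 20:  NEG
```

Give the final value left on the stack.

-105

PUSH 7   [7]
PUSH -3  [7, -3]
NEG      [7, 3]
ADD      [10]
PUSH -5  [10, -5]
OVER     [10, -5, 10]
OVER     [10, -5, 10, -5]
OVER     [10, -5, 10, -5, 10]
SWAP     [10, -5, 10, 10, -5]
MUL      [10, -5, 10, -50]
OVER     [10, -5, 10, -50, 10]
MUL      [10, -5, 10, -500]
MOD      [10, -5, 10]
ROT      [-5, 10, 10]
MUL      [-5, 100]
SUB      [-105]
NEG      [105]
PUSH -9  [105, -9]
POP      [105]
NEG      [-105]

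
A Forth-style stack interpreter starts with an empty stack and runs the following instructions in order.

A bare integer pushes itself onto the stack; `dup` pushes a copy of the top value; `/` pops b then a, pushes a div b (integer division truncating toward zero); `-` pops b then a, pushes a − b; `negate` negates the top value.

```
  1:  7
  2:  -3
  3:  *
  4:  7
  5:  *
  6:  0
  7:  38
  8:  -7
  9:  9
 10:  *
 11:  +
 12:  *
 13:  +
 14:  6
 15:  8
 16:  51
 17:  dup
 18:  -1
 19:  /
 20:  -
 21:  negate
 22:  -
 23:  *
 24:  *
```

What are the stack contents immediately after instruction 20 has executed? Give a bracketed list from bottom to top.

[-147, 6, 8, 102]

7   : [7]
-3  : [7, -3]
*   : [-21]
7   : [-21, 7]
*   : [-147]
0   : [-147, 0]
38  : [-147, 0, 38]
-7  : [-147, 0, 38, -7]
9   : [-147, 0, 38, -7, 9]
*   : [-147, 0, 38, -63]
+   : [-147, 0, -25]
*   : [-147, 0]
+   : [-147]
6   : [-147, 6]
8   : [-147, 6, 8]
51  : [-147, 6, 8, 51]
dup : [-147, 6, 8, 51, 51]
-1  : [-147, 6, 8, 51, 51, -1]
/   : [-147, 6, 8, 51, -51]
-   : [-147, 6, 8, 102]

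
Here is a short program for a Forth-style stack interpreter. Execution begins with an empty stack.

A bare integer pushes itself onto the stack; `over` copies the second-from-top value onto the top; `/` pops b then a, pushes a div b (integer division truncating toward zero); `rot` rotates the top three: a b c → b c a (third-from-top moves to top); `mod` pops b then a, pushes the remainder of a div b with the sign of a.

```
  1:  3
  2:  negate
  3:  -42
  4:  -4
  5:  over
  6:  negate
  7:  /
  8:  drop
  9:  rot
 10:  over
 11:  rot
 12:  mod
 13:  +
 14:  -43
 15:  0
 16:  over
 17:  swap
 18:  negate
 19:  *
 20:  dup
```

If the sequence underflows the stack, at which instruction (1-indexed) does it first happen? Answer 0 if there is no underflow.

9

3      : [3]
negate : [-3]
-42    : [-3, -42]
-4     : [-3, -42, -4]
over   : [-3, -42, -4, -42]
negate : [-3, -42, -4, 42]
/      : [-3, -42, 0]
drop   : [-3, -42]
rot  — needs 3 operands, stack has 2 → underflow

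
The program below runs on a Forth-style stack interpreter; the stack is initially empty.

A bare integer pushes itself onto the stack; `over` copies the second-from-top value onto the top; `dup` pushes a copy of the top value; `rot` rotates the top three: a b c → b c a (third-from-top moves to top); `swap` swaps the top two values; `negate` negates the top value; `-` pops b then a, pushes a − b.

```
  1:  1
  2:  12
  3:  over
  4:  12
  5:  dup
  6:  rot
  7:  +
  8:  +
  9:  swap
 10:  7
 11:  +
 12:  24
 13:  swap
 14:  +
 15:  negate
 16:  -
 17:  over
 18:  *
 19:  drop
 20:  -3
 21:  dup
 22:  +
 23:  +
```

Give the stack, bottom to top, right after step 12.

1     1
12    1 12
over  1 12 1
12    1 12 1 12
dup   1 12 1 12 12
rot   1 12 12 12 1
+     1 12 12 13
+     1 12 25
swap  1 25 12
7     1 25 12 7
+     1 25 19
24    1 25 19 24

[1, 25, 19, 24]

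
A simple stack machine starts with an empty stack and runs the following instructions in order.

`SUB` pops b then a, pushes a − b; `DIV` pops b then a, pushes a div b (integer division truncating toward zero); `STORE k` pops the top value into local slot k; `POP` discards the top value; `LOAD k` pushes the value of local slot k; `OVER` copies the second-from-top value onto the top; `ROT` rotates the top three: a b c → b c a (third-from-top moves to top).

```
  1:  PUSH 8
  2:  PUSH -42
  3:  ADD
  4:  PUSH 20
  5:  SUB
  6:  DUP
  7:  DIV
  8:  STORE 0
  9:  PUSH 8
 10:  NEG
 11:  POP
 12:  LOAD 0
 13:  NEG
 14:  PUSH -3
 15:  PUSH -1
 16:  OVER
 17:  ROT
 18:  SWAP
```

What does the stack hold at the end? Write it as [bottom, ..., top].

PUSH 8    8
PUSH -42  8 -42
ADD       -34
PUSH 20   -34 20
SUB       -54
DUP       -54 -54
DIV       1
STORE 0   (empty)
PUSH 8    8
NEG       -8
POP       (empty)
LOAD 0    1
NEG       -1
PUSH -3   -1 -3
PUSH -1   -1 -3 -1
OVER      -1 -3 -1 -3
ROT       -1 -1 -3 -3
SWAP      -1 -1 -3 -3

[-1, -1, -3, -3]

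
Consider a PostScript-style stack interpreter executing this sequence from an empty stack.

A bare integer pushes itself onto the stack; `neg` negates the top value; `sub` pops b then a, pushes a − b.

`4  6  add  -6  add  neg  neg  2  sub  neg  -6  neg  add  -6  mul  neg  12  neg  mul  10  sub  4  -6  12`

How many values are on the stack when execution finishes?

4   → 4
6   → 4 6
add → 10
-6  → 10 -6
add → 4
neg → -4
neg → 4
2   → 4 2
sub → 2
neg → -2
-6  → -2 -6
neg → -2 6
add → 4
-6  → 4 -6
mul → -24
neg → 24
12  → 24 12
neg → 24 -12
mul → -288
10  → -288 10
sub → -298
4   → -298 4
-6  → -298 4 -6
12  → -298 4 -6 12

4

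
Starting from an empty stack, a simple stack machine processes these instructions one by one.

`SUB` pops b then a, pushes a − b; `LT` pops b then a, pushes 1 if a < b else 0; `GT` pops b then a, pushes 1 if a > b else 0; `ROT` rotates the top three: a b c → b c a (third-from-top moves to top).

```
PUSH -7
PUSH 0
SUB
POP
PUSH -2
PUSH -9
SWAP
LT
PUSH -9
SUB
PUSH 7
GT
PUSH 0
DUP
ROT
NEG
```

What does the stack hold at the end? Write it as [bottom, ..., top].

[0, 0, -1]

PUSH -7 : -7
PUSH 0  : -7 0
SUB     : -7
POP     : (empty)
PUSH -2 : -2
PUSH -9 : -2 -9
SWAP    : -9 -2
LT      : 1
PUSH -9 : 1 -9
SUB     : 10
PUSH 7  : 10 7
GT      : 1
PUSH 0  : 1 0
DUP     : 1 0 0
ROT     : 0 0 1
NEG     : 0 0 -1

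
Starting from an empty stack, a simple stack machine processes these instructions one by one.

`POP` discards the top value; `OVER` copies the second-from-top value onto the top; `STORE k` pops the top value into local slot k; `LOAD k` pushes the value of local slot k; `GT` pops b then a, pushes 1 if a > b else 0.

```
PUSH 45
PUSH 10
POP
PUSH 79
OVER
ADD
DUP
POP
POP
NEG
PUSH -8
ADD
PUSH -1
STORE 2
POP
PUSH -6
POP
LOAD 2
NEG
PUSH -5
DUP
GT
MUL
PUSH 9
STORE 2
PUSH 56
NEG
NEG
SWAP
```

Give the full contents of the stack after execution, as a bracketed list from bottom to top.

[56, 0]

PUSH 45 → [45]
PUSH 10 → [45, 10]
POP     → [45]
PUSH 79 → [45, 79]
OVER    → [45, 79, 45]
ADD     → [45, 124]
DUP     → [45, 124, 124]
POP     → [45, 124]
POP     → [45]
NEG     → [-45]
PUSH -8 → [-45, -8]
ADD     → [-53]
PUSH -1 → [-53, -1]
STORE 2 → [-53]
POP     → []
PUSH -6 → [-6]
POP     → []
LOAD 2  → [-1]
NEG     → [1]
PUSH -5 → [1, -5]
DUP     → [1, -5, -5]
GT      → [1, 0]
MUL     → [0]
PUSH 9  → [0, 9]
STORE 2 → [0]
PUSH 56 → [0, 56]
NEG     → [0, -56]
NEG     → [0, 56]
SWAP    → [56, 0]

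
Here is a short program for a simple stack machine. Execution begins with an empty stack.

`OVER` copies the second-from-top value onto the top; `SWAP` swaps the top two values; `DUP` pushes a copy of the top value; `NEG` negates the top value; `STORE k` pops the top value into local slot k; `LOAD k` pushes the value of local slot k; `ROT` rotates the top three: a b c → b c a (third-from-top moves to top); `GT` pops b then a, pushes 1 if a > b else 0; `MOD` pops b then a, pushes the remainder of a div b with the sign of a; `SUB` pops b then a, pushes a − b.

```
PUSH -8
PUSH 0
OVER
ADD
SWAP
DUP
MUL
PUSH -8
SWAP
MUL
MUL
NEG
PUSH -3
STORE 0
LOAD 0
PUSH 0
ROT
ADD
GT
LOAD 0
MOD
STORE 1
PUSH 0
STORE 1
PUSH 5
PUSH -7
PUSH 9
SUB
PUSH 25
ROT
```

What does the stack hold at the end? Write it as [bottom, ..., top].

PUSH -8 → [-8]
PUSH 0  → [-8, 0]
OVER    → [-8, 0, -8]
ADD     → [-8, -8]
SWAP    → [-8, -8]
DUP     → [-8, -8, -8]
MUL     → [-8, 64]
PUSH -8 → [-8, 64, -8]
SWAP    → [-8, -8, 64]
MUL     → [-8, -512]
MUL     → [4096]
NEG     → [-4096]
PUSH -3 → [-4096, -3]
STORE 0 → [-4096]
LOAD 0  → [-4096, -3]
PUSH 0  → [-4096, -3, 0]
ROT     → [-3, 0, -4096]
ADD     → [-3, -4096]
GT      → [1]
LOAD 0  → [1, -3]
MOD     → [1]
STORE 1 → []
PUSH 0  → [0]
STORE 1 → []
PUSH 5  → [5]
PUSH -7 → [5, -7]
PUSH 9  → [5, -7, 9]
SUB     → [5, -16]
PUSH 25 → [5, -16, 25]
ROT     → [-16, 25, 5]

[-16, 25, 5]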